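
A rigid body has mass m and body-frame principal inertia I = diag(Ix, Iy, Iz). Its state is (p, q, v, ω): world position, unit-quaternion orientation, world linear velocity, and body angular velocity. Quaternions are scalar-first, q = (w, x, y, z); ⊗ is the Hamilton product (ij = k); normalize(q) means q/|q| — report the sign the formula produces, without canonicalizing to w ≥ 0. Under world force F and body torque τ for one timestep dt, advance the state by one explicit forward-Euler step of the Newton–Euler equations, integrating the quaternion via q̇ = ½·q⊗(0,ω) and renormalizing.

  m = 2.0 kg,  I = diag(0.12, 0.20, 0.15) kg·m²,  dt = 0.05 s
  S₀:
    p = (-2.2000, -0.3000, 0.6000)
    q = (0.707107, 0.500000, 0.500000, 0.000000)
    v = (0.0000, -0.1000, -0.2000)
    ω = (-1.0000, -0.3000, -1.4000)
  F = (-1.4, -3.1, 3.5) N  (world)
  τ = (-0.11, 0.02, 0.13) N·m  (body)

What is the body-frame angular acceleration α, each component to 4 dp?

α = (-0.7417, 0.3100, 0.7067)

precession coupling ω×(Iω) = (-0.0210, -0.0420, 0.0240)
(τ − ω×Iω)/I = (-0.7417, 0.3100, 0.7067)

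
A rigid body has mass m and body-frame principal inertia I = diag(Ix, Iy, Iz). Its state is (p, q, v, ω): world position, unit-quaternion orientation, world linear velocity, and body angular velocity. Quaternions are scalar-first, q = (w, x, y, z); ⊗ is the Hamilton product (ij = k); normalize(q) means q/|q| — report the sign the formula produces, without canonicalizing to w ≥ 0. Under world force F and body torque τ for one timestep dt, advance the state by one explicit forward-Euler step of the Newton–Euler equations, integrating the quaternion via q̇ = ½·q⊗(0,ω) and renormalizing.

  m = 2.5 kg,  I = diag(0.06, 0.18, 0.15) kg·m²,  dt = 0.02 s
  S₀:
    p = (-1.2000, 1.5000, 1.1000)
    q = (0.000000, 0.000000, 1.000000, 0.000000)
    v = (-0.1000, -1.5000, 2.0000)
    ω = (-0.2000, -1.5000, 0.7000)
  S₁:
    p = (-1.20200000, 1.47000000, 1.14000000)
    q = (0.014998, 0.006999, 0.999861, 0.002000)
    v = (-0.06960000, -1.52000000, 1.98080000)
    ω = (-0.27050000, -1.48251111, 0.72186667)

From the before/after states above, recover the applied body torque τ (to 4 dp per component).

Δω = ω₁−ω₀ = (-0.07050000, 0.01748889, 0.02186667)
I·α + gyro = (-0.1800, 0.1700, 0.2000)

τ = (-0.1800, 0.1700, 0.2000)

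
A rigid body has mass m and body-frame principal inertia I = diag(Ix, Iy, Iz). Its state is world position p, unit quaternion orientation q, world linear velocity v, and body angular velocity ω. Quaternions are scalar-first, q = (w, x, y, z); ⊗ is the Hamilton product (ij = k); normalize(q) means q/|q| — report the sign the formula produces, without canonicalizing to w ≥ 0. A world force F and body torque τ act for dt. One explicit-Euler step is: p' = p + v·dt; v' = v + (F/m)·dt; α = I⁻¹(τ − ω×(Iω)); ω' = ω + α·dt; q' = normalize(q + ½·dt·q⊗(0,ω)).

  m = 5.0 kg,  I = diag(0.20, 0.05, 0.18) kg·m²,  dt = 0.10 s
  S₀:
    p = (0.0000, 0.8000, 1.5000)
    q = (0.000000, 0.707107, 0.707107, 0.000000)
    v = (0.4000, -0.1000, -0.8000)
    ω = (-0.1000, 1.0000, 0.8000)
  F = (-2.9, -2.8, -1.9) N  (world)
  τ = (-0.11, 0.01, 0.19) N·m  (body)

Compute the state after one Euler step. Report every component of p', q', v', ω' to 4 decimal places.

p' = (0.0400, 0.7900, 1.4200)
q' = (-0.0318, 0.7339, 0.6774, 0.0388)
v' = (0.3420, -0.1560, -0.8380)
ω' = (-0.2070, 1.0232, 0.8972)

gyro term ω×Iω = (0.1040, -0.0016, 0.0150)
angular accel α = (-1.0700, 0.2320, 0.9722)
ω + α·dt = (-0.2070, 1.0232, 0.8972)
Hamilton product q⊗(0,ω) = (-0.6363963, 0.5656856, -0.5656856, 0.7778177)
q' = normalize(q + ½dt·q⊗(0,ω)) = (-0.0318, 0.7339, 0.6774, 0.0388)
a = (-0.5800, -0.5600, -0.3800)
p + v·dt = (0.0400, 0.7900, 1.4200)
new velocity v' = (0.3420, -0.1560, -0.8380)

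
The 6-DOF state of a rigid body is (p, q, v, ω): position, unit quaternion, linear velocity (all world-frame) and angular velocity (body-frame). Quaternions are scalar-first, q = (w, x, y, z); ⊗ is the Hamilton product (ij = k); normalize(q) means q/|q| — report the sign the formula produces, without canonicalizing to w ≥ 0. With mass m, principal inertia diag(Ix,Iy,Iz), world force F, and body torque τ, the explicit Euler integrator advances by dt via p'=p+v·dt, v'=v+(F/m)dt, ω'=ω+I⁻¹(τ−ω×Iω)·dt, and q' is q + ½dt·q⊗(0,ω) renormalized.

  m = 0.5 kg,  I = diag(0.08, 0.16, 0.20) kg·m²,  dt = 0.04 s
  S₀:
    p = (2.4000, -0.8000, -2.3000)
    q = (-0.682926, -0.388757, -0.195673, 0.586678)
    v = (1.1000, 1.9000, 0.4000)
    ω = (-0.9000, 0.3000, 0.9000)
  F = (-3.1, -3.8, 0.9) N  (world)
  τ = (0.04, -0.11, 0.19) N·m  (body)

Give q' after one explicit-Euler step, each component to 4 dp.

q⊗(0,ω) = (-0.8191896, 0.2625243, -0.3830067, -0.9073662)
updated quaternion q' = (-0.6991, -0.3834, -0.2033, 0.5683)

q' = (-0.6991, -0.3834, -0.2033, 0.5683)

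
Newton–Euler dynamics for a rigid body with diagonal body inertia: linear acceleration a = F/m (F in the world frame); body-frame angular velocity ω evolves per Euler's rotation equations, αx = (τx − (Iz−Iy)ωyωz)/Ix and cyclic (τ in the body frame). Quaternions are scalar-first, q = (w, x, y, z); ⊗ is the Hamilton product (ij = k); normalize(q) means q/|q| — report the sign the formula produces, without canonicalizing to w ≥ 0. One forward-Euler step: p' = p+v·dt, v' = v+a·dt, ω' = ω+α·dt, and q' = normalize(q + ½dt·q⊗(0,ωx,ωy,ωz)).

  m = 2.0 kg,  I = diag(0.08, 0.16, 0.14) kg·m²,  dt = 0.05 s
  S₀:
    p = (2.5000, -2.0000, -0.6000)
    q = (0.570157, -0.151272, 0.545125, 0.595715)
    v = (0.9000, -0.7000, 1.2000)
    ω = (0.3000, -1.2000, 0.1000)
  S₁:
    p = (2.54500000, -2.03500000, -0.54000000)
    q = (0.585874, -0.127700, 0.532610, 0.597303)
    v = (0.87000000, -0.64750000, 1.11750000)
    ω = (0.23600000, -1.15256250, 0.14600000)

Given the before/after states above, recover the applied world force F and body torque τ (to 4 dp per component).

ω₁ − ω₀ = (-0.06400000, 0.04743750, 0.04600000)
gyro term ω₀×Iω₀ = (0.0024, -0.0018, -0.0288)
I·α + gyro = (-0.1000, 0.1500, 0.1000)
Δv = v₁−v₀ = (-0.03000000, 0.05250000, -0.08250000)
applied force F = (-1.2000, 2.1000, -3.3000)

F = (-1.2000, 2.1000, -3.3000)
τ = (-0.1000, 0.1500, 0.1000)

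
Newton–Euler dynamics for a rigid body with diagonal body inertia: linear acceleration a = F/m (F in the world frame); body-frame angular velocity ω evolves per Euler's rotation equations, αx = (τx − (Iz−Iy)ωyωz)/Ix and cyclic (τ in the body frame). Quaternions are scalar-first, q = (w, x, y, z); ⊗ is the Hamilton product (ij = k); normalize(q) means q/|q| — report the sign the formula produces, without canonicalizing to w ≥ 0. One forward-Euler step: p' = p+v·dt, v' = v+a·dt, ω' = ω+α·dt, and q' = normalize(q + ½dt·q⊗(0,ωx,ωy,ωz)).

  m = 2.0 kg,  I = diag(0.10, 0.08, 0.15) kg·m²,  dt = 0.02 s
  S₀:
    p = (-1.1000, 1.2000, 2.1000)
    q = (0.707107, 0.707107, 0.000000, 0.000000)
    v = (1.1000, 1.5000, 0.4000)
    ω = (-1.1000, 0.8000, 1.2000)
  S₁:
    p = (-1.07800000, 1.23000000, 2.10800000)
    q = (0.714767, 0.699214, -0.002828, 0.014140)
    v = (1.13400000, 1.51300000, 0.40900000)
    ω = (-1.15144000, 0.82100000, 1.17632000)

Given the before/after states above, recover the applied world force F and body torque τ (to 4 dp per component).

velocity change Δv = (0.03400000, 0.01300000, 0.00900000)
F = m·Δv/dt = (3.4000, 1.3000, 0.9000)
ω₁ − ω₀ = (-0.05144000, 0.02100000, -0.02368000)
τ = I·(Δω/dt) + ω₀×(Iω₀) = (-0.1900, 0.1500, -0.1600)

F = (3.4000, 1.3000, 0.9000)
τ = (-0.1900, 0.1500, -0.1600)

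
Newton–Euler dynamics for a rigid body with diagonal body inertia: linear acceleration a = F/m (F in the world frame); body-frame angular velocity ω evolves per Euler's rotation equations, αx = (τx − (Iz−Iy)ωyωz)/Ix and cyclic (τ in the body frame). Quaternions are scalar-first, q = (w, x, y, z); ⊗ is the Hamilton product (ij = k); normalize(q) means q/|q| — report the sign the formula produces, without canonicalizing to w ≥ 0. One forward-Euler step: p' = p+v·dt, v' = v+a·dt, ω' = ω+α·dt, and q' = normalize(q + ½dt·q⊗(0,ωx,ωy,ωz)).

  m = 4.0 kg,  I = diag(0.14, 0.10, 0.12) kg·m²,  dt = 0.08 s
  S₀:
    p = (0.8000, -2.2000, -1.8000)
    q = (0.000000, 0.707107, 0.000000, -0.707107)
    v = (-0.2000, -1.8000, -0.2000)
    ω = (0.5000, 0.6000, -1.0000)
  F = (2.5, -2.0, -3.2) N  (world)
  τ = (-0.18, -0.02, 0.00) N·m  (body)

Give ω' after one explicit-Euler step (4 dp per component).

ω' = (0.4040, 0.5920, -0.9920)

ω×(Iω) gyroscopic = (-0.0120, -0.0100, -0.0120)
angular accel α = (-1.2000, -0.1000, 0.1000)
ω' = ω + α·dt = (0.4040, 0.5920, -0.9920)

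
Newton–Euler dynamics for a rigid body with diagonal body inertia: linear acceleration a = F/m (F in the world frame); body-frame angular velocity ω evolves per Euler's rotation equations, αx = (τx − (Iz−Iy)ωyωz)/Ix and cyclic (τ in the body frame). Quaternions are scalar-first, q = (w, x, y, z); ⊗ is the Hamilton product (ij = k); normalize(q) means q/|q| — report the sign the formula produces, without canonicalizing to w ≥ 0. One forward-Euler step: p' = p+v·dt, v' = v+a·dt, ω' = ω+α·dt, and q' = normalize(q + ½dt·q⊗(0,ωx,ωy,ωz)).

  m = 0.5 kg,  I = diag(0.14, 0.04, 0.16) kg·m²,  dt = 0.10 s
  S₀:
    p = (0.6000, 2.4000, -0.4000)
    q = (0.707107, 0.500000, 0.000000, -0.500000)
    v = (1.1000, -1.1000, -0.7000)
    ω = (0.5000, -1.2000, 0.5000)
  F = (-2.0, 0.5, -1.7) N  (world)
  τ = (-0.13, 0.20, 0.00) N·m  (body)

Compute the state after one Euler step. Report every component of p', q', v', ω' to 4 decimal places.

p' = (0.7100, 2.2900, -0.4700)
q' = (0.7054, 0.4865, -0.0673, -0.5111)
v' = (0.7000, -1.0000, -1.0400)
ω' = (0.4586, -0.6875, 0.4625)

ω×(Iω) gyroscopic = (-0.0720, -0.0050, 0.0600)
α = I⁻¹(τ − ω×Iω) = (-0.4143, 5.1250, -0.3750)
new body rate ω' = (0.4586, -0.6875, 0.4625)
q⊗(0,ω) = (0.0000000, -0.2464465, -1.3485284, -0.2464465)
q + ½dt·q⊗(0,ω), renormalized = (0.7054, 0.4865, -0.0673, -0.5111)
new position p' = (0.7100, 2.2900, -0.4700)
new velocity v' = (0.7000, -1.0000, -1.0400)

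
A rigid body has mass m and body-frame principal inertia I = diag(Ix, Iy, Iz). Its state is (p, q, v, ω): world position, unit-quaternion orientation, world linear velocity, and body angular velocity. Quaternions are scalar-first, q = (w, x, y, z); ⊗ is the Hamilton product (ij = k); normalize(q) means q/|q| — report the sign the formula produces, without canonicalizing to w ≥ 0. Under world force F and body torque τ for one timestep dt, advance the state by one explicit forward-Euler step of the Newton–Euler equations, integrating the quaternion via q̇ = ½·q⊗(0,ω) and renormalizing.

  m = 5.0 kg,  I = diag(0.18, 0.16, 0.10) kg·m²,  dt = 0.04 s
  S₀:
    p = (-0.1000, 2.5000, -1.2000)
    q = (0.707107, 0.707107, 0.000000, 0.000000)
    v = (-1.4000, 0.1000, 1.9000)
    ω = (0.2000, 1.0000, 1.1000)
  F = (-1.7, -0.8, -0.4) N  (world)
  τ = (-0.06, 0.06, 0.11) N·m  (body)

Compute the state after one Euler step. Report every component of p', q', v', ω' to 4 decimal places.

precession coupling ω×(Iω) = (-0.0660, 0.0176, -0.0040)
α = I⁻¹(τ − ω×Iω) = (0.0333, 0.2650, 1.1400)
new body rate ω' = (0.2013, 1.0106, 1.1456)
q⊗(0,ω) = (-0.1414214, 0.1414214, -0.0707107, 1.4849247)
updated quaternion q' = (0.7040, 0.7096, -0.0014, 0.0297)
new position p' = (-0.1560, 2.5040, -1.1240)
v' = v + a·dt = (-1.4136, 0.0936, 1.8968)

p' = (-0.1560, 2.5040, -1.1240)
q' = (0.7040, 0.7096, -0.0014, 0.0297)
v' = (-1.4136, 0.0936, 1.8968)
ω' = (0.2013, 1.0106, 1.1456)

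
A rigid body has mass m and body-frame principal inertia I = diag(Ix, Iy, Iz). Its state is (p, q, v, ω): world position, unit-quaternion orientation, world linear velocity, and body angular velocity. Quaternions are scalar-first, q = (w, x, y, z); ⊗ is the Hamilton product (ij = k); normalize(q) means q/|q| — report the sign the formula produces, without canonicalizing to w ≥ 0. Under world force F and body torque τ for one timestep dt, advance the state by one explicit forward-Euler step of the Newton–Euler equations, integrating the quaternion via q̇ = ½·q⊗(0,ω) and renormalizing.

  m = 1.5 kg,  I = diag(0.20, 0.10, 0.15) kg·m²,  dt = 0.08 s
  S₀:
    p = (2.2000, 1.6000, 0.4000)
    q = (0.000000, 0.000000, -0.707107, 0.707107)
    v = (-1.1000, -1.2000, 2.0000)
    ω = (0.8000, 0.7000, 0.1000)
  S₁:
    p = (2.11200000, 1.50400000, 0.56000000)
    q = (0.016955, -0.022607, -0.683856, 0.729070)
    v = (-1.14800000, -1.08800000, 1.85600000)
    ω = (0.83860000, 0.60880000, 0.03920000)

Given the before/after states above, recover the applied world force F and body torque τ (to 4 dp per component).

F = (-0.9000, 2.1000, -2.7000)
τ = (0.1000, -0.1100, -0.1700)

velocity change Δv = (-0.04800000, 0.11200000, -0.14400000)
F = m·Δv/dt = (-0.9000, 2.1000, -2.7000)
ω₁ − ω₀ = (0.03860000, -0.09120000, -0.06080000)
gyro term ω₀×Iω₀ = (0.0035, 0.0040, -0.0560)
applied torque τ = (0.1000, -0.1100, -0.1700)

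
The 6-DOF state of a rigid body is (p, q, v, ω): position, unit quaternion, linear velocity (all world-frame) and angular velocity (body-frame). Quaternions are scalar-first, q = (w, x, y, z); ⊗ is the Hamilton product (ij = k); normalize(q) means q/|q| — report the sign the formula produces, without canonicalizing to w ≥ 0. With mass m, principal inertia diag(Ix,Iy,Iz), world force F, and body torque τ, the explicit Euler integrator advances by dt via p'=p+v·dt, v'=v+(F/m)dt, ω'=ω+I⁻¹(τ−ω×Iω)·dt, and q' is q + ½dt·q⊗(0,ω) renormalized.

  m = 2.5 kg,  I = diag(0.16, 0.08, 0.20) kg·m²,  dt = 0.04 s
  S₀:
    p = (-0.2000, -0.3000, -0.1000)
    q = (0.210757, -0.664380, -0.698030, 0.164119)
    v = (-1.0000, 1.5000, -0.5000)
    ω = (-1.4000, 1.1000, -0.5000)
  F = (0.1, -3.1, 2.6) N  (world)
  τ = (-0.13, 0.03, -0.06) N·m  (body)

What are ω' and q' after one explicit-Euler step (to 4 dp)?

ω×(Iω) gyroscopic = (-0.0660, -0.0280, 0.1232)
(τ − ω×Iω)/I = (-0.4000, 0.7250, -0.9160)
ω + α·dt = (-1.4160, 1.1290, -0.5366)
q⊗(0,ω) = (-0.0802395, -0.1265757, -0.3301239, -1.8134385)
q' = normalize(q + ½dt·q⊗(0,ω)) = (0.2090, -0.6665, -0.7042, 0.1278)

ω' = (-1.4160, 1.1290, -0.5366)
q' = (0.2090, -0.6665, -0.7042, 0.1278)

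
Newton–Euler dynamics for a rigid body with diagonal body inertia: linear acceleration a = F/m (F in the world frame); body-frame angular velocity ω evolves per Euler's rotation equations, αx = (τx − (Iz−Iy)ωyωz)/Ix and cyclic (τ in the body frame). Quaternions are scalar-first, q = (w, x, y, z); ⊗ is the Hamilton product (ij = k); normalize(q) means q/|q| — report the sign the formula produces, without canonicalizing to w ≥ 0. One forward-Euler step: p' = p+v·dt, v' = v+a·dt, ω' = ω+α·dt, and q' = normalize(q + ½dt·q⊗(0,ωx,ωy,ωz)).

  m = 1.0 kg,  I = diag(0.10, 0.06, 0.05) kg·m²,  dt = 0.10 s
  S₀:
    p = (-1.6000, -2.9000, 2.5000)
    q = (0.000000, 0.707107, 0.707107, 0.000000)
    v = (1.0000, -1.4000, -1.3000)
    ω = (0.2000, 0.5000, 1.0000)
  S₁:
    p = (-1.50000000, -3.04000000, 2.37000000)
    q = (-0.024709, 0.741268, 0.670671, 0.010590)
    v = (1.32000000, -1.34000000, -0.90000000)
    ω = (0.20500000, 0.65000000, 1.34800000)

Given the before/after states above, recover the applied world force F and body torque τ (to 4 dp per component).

rate change Δω = (0.00500000, 0.15000000, 0.34800000)
ω₀×(Iω₀) = (-0.0050, 0.0100, -0.0040)
applied torque τ = (0.0000, 0.1000, 0.1700)
Δv = v₁−v₀ = (0.32000000, 0.06000000, 0.40000000)
m·(v₁−v₀)/dt = (3.2000, 0.6000, 4.0000)

F = (3.2000, 0.6000, 4.0000)
τ = (0.0000, 0.1000, 0.1700)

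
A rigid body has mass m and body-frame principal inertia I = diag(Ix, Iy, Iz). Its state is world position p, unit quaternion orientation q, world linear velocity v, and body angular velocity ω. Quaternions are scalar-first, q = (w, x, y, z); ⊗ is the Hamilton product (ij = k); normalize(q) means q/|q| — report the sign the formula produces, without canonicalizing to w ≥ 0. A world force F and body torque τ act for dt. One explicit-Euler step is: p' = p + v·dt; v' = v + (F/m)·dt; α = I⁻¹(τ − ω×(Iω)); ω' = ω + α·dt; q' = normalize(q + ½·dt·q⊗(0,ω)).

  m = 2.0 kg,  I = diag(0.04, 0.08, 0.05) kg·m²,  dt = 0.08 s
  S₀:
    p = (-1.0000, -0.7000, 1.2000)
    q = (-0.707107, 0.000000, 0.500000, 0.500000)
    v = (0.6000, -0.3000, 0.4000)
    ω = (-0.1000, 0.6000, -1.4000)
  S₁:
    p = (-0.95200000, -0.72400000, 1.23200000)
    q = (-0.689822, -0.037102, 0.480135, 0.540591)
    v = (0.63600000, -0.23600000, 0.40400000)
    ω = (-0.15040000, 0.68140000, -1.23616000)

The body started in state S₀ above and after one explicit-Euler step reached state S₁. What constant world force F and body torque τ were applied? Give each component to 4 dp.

F = (0.9000, 1.6000, 0.1000)
τ = (0.0000, 0.0800, 0.1000)

Δv = v₁−v₀ = (0.03600000, 0.06400000, 0.00400000)
applied force F = (0.9000, 1.6000, 0.1000)
rate change Δω = (-0.05040000, 0.08140000, 0.16384000)
precession coupling = (0.0252, -0.0014, -0.0024)
I·α + gyro = (0.0000, 0.0800, 0.1000)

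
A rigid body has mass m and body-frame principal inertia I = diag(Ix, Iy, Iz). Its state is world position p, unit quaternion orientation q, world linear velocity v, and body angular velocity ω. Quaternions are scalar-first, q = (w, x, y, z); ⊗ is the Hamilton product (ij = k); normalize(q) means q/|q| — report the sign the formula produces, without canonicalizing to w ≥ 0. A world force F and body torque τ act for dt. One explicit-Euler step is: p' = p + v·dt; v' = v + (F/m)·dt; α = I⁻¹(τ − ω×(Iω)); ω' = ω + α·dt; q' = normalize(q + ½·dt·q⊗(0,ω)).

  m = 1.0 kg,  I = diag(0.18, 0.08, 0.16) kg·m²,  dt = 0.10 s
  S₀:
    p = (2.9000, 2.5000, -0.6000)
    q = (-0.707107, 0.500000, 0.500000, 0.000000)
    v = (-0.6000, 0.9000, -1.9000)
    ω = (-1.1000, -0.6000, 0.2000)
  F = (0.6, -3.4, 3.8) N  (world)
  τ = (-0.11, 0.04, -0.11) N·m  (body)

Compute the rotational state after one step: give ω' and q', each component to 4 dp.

ω' = (-1.1558, -0.5445, 0.1725)
q' = (-0.6633, 0.5428, 0.5152, 0.0054)

ω×(Iω) gyroscopic = (-0.0096, -0.0044, -0.0660)
(τ − ω×Iω)/I = (-0.5578, 0.5550, -0.2750)
new body rate ω' = (-1.1558, -0.5445, 0.1725)
q⊗(0,ω) = (0.8500000, 0.8778177, 0.3242642, 0.1085786)
updated quaternion q' = (-0.6633, 0.5428, 0.5152, 0.0054)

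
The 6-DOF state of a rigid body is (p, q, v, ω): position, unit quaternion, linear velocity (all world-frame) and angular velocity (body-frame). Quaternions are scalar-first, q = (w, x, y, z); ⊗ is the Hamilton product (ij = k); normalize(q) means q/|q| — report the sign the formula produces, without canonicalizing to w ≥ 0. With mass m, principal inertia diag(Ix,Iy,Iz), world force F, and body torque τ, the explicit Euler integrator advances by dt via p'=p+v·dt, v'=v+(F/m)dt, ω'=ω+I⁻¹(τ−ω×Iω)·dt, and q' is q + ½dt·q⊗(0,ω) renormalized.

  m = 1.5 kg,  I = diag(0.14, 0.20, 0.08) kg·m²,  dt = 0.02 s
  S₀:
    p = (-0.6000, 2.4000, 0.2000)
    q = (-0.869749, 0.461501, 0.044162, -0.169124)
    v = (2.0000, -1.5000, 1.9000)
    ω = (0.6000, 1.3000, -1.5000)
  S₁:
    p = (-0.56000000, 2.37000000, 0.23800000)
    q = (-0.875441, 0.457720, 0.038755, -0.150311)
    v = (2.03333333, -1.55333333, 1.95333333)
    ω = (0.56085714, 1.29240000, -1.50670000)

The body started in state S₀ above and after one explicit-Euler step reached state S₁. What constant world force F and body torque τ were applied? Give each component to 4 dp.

rate change Δω = (-0.03914286, -0.00760000, -0.00670000)
gyro term ω₀×Iω₀ = (0.2340, -0.0540, 0.0468)
applied torque τ = (-0.0400, -0.1300, 0.0200)
v₁ − v₀ = (0.03333333, -0.05333333, 0.05333333)
m·(v₁−v₀)/dt = (2.5000, -4.0000, 4.0000)

F = (2.5000, -4.0000, 4.0000)
τ = (-0.0400, -0.1300, 0.0200)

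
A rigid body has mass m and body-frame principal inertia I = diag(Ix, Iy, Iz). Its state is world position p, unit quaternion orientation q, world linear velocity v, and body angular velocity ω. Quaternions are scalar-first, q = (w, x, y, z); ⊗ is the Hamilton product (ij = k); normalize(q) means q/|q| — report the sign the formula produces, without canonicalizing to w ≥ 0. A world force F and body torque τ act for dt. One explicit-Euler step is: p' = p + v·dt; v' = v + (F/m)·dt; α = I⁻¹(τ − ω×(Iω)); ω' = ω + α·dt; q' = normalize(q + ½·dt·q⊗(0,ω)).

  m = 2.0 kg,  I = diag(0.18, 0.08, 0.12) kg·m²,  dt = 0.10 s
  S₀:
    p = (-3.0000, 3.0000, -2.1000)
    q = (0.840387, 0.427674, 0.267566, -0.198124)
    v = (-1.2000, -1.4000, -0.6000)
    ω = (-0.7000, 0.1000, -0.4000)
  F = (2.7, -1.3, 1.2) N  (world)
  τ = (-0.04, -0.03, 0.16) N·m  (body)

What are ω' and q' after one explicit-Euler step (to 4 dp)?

ω' = (-0.7213, 0.0415, -0.2725)
q' = (0.8494, 0.3936, 0.2870, -0.2033)

gyro term ω×Iω = (-0.0016, 0.0168, 0.0070)
(τ − ω×Iω)/I = (-0.2133, -0.5850, 1.2750)
ω' = ω + α·dt = (-0.7213, 0.0415, -0.2725)
Hamilton product q⊗(0,ω) = (0.1933656, -0.6754849, 0.3937951, -0.1060912)
q' = normalize(q + ½dt·q⊗(0,ω)) = (0.8494, 0.3936, 0.2870, -0.2033)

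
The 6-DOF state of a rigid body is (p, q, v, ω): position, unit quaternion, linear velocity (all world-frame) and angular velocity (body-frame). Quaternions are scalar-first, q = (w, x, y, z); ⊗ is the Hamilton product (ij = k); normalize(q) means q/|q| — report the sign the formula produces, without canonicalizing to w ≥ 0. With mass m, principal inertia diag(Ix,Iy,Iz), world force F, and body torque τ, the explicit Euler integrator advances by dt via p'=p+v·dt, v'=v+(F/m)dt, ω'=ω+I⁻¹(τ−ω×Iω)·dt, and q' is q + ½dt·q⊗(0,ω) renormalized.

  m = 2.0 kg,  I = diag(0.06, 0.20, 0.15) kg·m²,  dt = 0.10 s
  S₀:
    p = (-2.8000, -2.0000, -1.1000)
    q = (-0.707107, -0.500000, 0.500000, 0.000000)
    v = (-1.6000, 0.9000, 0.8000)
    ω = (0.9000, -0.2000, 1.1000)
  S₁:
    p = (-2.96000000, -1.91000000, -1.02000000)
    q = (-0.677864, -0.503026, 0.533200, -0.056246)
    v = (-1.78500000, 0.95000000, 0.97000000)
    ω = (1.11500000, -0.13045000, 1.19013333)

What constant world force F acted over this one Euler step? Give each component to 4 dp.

F = (-3.7000, 1.0000, 3.4000)

Δv = v₁−v₀ = (-0.18500000, 0.05000000, 0.17000000)
applied force F = (-3.7000, 1.0000, 3.4000)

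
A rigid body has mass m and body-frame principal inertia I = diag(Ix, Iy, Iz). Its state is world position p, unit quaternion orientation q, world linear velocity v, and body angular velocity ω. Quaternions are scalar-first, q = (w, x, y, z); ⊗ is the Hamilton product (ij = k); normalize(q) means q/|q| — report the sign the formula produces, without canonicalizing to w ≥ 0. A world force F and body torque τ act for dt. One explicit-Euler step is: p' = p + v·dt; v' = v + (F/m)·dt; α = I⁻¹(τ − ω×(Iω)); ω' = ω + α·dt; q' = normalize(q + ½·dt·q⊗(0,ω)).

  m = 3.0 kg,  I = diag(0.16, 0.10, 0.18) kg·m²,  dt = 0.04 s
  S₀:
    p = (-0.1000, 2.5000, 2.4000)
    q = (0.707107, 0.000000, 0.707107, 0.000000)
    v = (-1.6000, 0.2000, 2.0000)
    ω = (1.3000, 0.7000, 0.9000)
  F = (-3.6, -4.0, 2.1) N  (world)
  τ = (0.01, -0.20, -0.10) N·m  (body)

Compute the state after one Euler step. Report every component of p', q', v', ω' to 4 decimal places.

α = I⁻¹(τ − ω×Iω) = (-0.2525, -1.7660, -0.2522)
ω' = ω + α·dt = (1.2899, 0.6294, 0.8899)
Hamilton product q⊗(0,ω) = (-0.4949749, 1.5556354, 0.4949749, -0.2828428)
updated quaternion q' = (0.6968, 0.0311, 0.7166, -0.0057)
a = (-1.2000, -1.3333, 0.7000)
p + v·dt = (-0.1640, 2.5080, 2.4800)
new velocity v' = (-1.6480, 0.1467, 2.0280)

p' = (-0.1640, 2.5080, 2.4800)
q' = (0.6968, 0.0311, 0.7166, -0.0057)
v' = (-1.6480, 0.1467, 2.0280)
ω' = (1.2899, 0.6294, 0.8899)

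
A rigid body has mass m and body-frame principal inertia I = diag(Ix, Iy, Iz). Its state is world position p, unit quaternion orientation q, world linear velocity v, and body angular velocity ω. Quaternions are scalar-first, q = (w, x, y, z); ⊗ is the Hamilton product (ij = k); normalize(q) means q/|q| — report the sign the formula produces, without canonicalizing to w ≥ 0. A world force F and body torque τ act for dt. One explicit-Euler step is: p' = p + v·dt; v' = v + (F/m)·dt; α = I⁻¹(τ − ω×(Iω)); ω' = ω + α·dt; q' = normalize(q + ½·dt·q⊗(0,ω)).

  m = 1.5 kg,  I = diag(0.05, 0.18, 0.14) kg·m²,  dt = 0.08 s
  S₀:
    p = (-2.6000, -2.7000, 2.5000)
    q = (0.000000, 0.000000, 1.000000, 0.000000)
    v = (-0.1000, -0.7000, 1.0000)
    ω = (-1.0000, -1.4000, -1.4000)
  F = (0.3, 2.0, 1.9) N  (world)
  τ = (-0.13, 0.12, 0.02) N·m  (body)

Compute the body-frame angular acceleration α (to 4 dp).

gyro term ω×Iω = (-0.0784, -0.1260, 0.1820)
α = I⁻¹(τ − ω×Iω) = (-1.0320, 1.3667, -1.1571)

α = (-1.0320, 1.3667, -1.1571)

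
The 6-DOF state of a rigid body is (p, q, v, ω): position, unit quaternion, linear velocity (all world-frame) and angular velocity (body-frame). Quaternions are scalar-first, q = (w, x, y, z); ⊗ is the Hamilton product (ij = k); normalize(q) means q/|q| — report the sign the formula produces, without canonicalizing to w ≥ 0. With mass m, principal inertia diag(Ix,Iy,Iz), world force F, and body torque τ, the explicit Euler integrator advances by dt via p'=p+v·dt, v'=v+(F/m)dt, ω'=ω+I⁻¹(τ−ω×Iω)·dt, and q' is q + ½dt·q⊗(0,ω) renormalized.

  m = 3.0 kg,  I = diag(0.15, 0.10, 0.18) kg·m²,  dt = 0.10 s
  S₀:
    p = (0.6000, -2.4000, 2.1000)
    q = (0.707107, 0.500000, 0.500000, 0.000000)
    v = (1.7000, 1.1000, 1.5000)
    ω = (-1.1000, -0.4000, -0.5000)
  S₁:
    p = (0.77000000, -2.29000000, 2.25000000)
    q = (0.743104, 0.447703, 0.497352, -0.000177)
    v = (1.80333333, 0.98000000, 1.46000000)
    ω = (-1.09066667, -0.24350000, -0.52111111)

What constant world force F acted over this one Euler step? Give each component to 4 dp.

velocity change Δv = (0.10333333, -0.12000000, -0.04000000)
F = m·Δv/dt = (3.1000, -3.6000, -1.2000)

F = (3.1000, -3.6000, -1.2000)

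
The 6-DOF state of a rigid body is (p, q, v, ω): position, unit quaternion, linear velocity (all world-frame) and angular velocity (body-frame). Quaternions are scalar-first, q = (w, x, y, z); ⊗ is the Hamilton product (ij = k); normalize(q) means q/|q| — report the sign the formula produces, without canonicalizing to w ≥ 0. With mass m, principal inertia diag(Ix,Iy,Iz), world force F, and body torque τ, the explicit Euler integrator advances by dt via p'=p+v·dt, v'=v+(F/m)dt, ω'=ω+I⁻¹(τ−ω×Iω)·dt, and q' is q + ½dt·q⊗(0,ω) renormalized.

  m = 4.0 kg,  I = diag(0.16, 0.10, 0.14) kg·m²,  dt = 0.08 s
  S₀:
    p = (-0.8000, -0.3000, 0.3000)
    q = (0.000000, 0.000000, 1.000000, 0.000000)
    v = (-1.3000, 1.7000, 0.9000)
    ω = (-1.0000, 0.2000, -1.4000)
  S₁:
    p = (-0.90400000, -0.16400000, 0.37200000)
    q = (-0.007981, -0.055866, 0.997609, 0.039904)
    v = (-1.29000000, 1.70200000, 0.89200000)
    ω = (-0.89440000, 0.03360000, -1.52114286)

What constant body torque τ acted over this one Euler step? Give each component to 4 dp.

τ = (0.2000, -0.1800, -0.2000)

Δω = ω₁−ω₀ = (0.10560000, -0.16640000, -0.12114286)
τ = I·(Δω/dt) + ω₀×(Iω₀) = (0.2000, -0.1800, -0.2000)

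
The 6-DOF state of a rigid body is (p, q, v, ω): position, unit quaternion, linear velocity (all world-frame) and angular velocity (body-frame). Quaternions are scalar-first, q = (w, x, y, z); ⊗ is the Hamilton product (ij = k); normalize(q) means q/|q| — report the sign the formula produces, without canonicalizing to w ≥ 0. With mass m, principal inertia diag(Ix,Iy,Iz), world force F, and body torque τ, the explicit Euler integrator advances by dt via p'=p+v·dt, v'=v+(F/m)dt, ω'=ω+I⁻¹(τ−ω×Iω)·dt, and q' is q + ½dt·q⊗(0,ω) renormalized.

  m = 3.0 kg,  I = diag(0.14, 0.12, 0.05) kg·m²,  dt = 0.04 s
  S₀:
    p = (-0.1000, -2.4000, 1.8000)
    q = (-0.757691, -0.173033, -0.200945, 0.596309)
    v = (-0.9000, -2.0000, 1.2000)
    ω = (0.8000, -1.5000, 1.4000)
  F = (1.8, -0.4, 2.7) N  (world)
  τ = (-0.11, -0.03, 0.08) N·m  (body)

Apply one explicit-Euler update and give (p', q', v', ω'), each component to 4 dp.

ω×(Iω) gyroscopic = (0.1470, 0.1008, 0.0240)
(τ − ω×Iω)/I = (-1.8357, -1.0900, 1.1200)
ω' = ω + α·dt = (0.7266, -1.5436, 1.4448)
2q̇ = q⊗(0,ω) = (-0.9978237, 0.0069877, 1.8558299, -0.6404619)
q + ½dt·q⊗(0,ω), renormalized = (-0.7769, -0.1727, -0.1637, 0.5829)
a = (0.6000, -0.1333, 0.9000)
p' = p + v·dt = (-0.1360, -2.4800, 1.8480)
new velocity v' = (-0.8760, -2.0053, 1.2360)

p' = (-0.1360, -2.4800, 1.8480)
q' = (-0.7769, -0.1727, -0.1637, 0.5829)
v' = (-0.8760, -2.0053, 1.2360)
ω' = (0.7266, -1.5436, 1.4448)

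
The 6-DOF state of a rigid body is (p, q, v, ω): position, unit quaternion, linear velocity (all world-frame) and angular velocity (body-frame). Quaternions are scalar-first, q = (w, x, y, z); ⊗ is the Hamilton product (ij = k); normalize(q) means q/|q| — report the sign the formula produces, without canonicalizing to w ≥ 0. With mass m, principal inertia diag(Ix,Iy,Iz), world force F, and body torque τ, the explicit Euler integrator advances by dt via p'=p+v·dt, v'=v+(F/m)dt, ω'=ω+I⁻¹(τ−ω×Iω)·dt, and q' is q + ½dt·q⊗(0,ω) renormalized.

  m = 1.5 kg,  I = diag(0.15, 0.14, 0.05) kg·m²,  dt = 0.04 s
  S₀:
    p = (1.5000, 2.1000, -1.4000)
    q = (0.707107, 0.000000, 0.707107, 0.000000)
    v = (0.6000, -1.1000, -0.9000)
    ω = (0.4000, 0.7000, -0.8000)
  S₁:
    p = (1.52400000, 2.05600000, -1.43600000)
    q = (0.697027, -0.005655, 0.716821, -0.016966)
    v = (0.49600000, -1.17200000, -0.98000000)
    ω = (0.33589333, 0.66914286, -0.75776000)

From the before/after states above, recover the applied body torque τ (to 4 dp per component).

τ = (-0.1900, -0.1400, 0.0500)

Δω = ω₁−ω₀ = (-0.06410667, -0.03085714, 0.04224000)
applied torque τ = (-0.1900, -0.1400, 0.0500)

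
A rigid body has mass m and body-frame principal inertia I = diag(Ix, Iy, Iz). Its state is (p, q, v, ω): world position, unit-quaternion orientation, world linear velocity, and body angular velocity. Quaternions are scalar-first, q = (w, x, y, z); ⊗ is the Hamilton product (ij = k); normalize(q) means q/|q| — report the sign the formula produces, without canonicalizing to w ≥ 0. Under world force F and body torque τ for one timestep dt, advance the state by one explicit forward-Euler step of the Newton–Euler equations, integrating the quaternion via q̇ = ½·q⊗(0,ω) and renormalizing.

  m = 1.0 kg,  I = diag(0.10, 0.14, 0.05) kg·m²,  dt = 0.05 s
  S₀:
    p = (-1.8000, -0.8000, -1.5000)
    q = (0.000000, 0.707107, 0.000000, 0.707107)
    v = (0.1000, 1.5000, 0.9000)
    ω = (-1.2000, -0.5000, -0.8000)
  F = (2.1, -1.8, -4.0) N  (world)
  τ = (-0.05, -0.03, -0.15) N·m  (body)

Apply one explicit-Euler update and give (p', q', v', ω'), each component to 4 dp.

p' = (-1.7950, -0.7250, -1.4550)
q' = (0.0353, 0.7154, -0.0071, 0.6978)
v' = (0.2050, 1.4100, 0.7000)
ω' = (-1.2070, -0.5279, -0.9740)

a = F/m = (2.1000, -1.8000, -4.0000)
new position p' = (-1.7950, -0.7250, -1.4550)
v' = v + a·dt = (0.2050, 1.4100, 0.7000)
gyro term ω×Iω = (-0.0360, 0.0480, 0.0240)
(τ − ω×Iω)/I = (-0.1400, -0.5571, -3.4800)
new body rate ω' = (-1.2070, -0.5279, -0.9740)
2q̇ = q⊗(0,ω) = (1.4142140, 0.3535535, -0.2828428, -0.3535535)
updated quaternion q' = (0.0353, 0.7154, -0.0071, 0.6978)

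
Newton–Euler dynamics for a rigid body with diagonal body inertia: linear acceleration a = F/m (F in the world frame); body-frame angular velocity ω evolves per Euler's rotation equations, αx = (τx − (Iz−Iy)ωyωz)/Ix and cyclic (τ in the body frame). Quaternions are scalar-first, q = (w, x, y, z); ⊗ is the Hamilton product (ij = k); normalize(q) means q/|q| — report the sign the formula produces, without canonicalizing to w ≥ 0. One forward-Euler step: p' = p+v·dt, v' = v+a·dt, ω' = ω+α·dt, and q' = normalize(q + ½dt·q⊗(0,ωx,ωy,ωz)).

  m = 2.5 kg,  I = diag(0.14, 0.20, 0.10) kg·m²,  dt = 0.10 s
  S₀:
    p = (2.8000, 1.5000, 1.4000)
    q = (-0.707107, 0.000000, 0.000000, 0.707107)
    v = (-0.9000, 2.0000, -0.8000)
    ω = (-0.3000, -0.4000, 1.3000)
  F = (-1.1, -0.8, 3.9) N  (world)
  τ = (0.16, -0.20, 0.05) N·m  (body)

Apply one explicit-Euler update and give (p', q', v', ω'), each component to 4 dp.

p' = (2.7100, 1.7000, 1.3200)
q' = (-0.7512, 0.0247, 0.0035, 0.6595)
v' = (-0.9440, 1.9680, -0.6440)
ω' = (-0.2229, -0.4922, 1.3428)

ω×(Iω) gyroscopic = (0.0520, -0.0156, 0.0072)
angular accel α = (0.7714, -0.9220, 0.4280)
new body rate ω' = (-0.2229, -0.4922, 1.3428)
2q̇ = q⊗(0,ω) = (-0.9192391, 0.4949749, 0.0707107, -0.9192391)
updated quaternion q' = (-0.7512, 0.0247, 0.0035, 0.6595)
new position p' = (2.7100, 1.7000, 1.3200)
new velocity v' = (-0.9440, 1.9680, -0.6440)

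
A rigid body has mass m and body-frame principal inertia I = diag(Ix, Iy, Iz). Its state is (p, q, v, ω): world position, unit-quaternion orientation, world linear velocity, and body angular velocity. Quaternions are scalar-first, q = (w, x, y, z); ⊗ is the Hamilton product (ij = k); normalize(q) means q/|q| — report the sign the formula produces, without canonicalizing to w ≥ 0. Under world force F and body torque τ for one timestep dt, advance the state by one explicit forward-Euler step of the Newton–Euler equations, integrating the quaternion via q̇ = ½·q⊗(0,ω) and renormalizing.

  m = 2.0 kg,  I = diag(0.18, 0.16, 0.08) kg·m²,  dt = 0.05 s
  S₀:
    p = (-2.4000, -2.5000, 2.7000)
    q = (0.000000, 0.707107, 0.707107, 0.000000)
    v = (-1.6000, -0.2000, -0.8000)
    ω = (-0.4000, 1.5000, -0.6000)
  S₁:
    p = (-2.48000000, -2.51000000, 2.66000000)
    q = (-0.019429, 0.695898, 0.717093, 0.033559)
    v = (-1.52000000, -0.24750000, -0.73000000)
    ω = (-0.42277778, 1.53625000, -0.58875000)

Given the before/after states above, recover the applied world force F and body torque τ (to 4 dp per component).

Δω = ω₁−ω₀ = (-0.02277778, 0.03625000, 0.01125000)
gyro term ω₀×Iω₀ = (0.0720, 0.0240, 0.0120)
applied torque τ = (-0.0100, 0.1400, 0.0300)
Δv = v₁−v₀ = (0.08000000, -0.04750000, 0.07000000)
m·(v₁−v₀)/dt = (3.2000, -1.9000, 2.8000)

F = (3.2000, -1.9000, 2.8000)
τ = (-0.0100, 0.1400, 0.0300)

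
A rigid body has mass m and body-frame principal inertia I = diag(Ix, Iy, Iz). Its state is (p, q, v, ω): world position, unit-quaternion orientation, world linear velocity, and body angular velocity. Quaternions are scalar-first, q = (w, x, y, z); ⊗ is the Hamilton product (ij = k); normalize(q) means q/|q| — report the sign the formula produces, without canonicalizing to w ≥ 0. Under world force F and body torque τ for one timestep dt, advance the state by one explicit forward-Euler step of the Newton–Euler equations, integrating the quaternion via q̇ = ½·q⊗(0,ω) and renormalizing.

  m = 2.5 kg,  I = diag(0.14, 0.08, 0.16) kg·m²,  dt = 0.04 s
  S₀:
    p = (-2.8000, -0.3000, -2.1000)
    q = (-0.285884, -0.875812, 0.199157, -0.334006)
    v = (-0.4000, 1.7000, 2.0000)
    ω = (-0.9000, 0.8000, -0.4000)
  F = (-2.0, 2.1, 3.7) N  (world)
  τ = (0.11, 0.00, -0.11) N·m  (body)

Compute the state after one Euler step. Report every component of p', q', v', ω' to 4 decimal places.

a = (-0.8000, 0.8400, 1.4800)
p + v·dt = (-2.8160, -0.2320, -2.0200)
new velocity v' = (-0.4320, 1.7336, 2.0592)
precession coupling ω×(Iω) = (-0.0256, -0.0072, 0.0432)
(τ − ω×Iω)/I = (0.9686, 0.0900, -0.9575)
ω + α·dt = (-0.8613, 0.8036, -0.4383)
2q̇ = q⊗(0,ω) = (-1.0811588, 0.4448376, -0.2784266, -0.4070547)
updated quaternion q' = (-0.3074, -0.8666, 0.1935, -0.3420)

p' = (-2.8160, -0.2320, -2.0200)
q' = (-0.3074, -0.8666, 0.1935, -0.3420)
v' = (-0.4320, 1.7336, 2.0592)
ω' = (-0.8613, 0.8036, -0.4383)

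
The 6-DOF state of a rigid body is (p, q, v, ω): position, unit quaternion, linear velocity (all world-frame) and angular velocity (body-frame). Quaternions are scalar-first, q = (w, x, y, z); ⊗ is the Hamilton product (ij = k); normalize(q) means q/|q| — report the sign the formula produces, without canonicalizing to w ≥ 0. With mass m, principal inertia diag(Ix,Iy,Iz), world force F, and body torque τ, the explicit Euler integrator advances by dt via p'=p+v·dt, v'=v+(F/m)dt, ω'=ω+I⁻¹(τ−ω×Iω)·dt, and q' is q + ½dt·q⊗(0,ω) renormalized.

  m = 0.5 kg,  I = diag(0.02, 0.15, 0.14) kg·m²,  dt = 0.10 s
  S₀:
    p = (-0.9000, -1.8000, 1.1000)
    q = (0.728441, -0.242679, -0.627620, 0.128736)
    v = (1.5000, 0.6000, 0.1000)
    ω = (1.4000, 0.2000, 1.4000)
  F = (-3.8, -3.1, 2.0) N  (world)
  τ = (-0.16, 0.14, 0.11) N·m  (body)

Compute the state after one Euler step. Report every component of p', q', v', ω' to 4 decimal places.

precession coupling ω×(Iω) = (-0.0028, -0.2352, 0.0364)
angular accel α = (-7.8600, 2.5013, 0.5257)
ω + α·dt = (0.6140, 0.4501, 1.4526)
Hamilton product q⊗(0,ω) = (0.2850442, 0.1154022, 0.6656692, 1.8499496)
q' = normalize(q + ½dt·q⊗(0,ω)) = (0.7390, -0.2357, -0.5914, 0.2201)
p + v·dt = (-0.7500, -1.7400, 1.1100)
v' = v + a·dt = (0.7400, -0.0200, 0.5000)

p' = (-0.7500, -1.7400, 1.1100)
q' = (0.7390, -0.2357, -0.5914, 0.2201)
v' = (0.7400, -0.0200, 0.5000)
ω' = (0.6140, 0.4501, 1.4526)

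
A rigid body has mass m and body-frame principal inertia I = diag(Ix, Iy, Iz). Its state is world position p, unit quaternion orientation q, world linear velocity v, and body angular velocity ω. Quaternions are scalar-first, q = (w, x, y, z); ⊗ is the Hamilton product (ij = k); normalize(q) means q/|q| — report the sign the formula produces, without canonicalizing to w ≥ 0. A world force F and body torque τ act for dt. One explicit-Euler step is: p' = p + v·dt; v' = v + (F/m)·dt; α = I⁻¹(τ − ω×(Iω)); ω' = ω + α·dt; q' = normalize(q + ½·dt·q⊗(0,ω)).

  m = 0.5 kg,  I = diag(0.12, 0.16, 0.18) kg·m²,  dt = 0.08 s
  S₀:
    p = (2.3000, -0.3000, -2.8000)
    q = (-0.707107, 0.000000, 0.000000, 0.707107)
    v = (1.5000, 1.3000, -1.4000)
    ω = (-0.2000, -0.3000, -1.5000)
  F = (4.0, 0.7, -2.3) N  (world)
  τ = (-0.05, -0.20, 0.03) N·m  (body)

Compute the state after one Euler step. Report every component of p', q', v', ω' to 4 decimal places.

p' = (2.4200, -0.1960, -2.9120)
q' = (-0.6634, 0.0141, 0.0028, 0.7481)
v' = (2.1400, 1.4120, -1.7680)
ω' = (-0.2393, -0.3910, -1.4877)

new position p' = (2.4200, -0.1960, -2.9120)
new velocity v' = (2.1400, 1.4120, -1.7680)
precession coupling ω×(Iω) = (0.0090, -0.0180, 0.0024)
angular accel α = (-0.4917, -1.1375, 0.1533)
ω + α·dt = (-0.2393, -0.3910, -1.4877)
2q̇ = q⊗(0,ω) = (1.0606605, 0.3535535, 0.0707107, 1.0606605)
q' = normalize(q + ½dt·q⊗(0,ω)) = (-0.6634, 0.0141, 0.0028, 0.7481)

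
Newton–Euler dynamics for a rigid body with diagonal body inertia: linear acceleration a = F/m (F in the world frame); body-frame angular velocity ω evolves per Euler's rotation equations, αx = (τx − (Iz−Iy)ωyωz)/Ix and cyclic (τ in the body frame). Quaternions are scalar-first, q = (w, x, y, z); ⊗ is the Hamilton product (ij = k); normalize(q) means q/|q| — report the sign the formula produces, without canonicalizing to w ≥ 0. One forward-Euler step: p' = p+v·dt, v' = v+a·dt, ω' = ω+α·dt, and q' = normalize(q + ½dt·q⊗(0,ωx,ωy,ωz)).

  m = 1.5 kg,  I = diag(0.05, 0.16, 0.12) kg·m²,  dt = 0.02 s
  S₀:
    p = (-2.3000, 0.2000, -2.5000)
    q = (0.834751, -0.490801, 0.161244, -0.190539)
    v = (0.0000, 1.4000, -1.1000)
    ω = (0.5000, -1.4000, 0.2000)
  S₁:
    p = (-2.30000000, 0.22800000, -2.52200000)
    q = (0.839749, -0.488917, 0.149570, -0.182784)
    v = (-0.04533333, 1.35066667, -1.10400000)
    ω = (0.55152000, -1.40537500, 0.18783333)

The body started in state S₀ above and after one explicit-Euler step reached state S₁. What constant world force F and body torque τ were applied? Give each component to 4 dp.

F = (-3.4000, -3.7000, -0.3000)
τ = (0.1400, -0.0500, -0.1500)

velocity change Δv = (-0.04533333, -0.04933333, -0.00400000)
applied force F = (-3.4000, -3.7000, -0.3000)
ω₁ − ω₀ = (0.05152000, -0.00537500, -0.01216667)
ω₀×(Iω₀) = (0.0112, -0.0070, -0.0770)
I·α + gyro = (0.1400, -0.0500, -0.1500)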